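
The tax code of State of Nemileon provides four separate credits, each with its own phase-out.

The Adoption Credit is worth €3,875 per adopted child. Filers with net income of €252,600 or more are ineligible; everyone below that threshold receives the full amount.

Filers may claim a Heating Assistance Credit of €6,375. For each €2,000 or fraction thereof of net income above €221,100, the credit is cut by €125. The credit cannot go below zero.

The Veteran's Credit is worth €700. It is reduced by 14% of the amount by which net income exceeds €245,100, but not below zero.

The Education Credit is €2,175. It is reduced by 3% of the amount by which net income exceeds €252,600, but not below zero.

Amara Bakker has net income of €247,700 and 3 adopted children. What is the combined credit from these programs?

Adoption Credit: base = 3 × €3,875 = €11,625. €247,700 is below the €252,600 cutoff, so the full €11,625 applies.
Heating Assistance Credit: income exceeds €221,100 by €26,600, which is 14 full-or-partial €2,000 increments; reduction = 14 × €125 = €1,750, leaving €4,625.
Veteran's Credit: 14% of the €2,600 excess over €245,100 is €364; credit = €700 − €364 = €336.
Education Credit: €247,700 is at or below the €252,600 threshold, so the full €2,175 applies.
Total: €11,625 + €4,625 + €336 + €2,175 = €18,761.

€18,761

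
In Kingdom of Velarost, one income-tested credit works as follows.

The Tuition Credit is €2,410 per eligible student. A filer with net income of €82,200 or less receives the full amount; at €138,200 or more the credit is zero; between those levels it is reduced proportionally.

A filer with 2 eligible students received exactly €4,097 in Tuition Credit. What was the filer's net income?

Full credit = 2 × €2,410 = €4,820.
€4,097 is 4,097/4,820 of the full €4,820, so 723/4,820 of the €56,000 range has been used: income = €82,200 + €56,000 × 723/4,820 = €90,600.

€90,600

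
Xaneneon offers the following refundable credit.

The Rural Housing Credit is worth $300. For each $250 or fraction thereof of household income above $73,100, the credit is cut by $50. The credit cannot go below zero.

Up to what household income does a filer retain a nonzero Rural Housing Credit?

$74,350

After 5 increments the reduction is 5 × $50 = $250, leaving $50; one more increment wipes it out. Increment 5 ends at excess 5 × $250 = $1,250, so the highest qualifying income is $73,100 + $1,250 = $74,350.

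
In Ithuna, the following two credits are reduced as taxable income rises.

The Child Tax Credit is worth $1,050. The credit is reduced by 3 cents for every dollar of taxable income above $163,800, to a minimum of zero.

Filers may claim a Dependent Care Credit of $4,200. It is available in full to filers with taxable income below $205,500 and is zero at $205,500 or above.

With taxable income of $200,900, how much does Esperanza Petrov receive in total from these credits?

Child Tax Credit: 3% of the $37,100 excess over $163,800 is $1,113 ≥ base, so the credit is $0.
Dependent Care Credit: $200,900 is below the $205,500 cutoff, so the full $4,200 applies.
Total: $0 + $4,200 = $4,200.

$4,200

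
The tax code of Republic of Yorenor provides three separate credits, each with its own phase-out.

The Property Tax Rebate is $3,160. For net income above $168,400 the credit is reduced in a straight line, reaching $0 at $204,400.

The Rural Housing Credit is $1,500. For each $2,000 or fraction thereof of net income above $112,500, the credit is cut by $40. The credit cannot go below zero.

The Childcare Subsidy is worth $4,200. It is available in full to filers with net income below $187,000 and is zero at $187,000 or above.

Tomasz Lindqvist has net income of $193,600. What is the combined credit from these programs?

Property Tax Rebate: $193,600 is $25,200 into a $36,000 phase-out range, leaving 10,800/36,000 of the credit: $3,160 × 10,800/36,000 = $948.
Rural Housing Credit: income exceeds $112,500 by $81,100 → 41 increments × $40 = $1,640 ≥ base, so the credit is $0.
Childcare Subsidy: $193,600 meets or exceeds the $187,000 cutoff, so the credit is $0.
Total: $948 + $0 + $0 = $948.

$948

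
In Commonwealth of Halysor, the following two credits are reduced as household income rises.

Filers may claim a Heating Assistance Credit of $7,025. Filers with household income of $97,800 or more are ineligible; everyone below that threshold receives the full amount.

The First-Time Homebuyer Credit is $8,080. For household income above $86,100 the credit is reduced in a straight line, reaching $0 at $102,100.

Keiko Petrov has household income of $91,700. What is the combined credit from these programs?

Heating Assistance Credit: $91,700 is below the $97,800 cutoff, so the full $7,025 applies.
First-Time Homebuyer Credit: $91,700 is $5,600 into a $16,000 phase-out range, leaving 10,400/16,000 of the credit: $8,080 × 10,400/16,000 = $5,252.
Total: $7,025 + $5,252 = $12,277.

$12,277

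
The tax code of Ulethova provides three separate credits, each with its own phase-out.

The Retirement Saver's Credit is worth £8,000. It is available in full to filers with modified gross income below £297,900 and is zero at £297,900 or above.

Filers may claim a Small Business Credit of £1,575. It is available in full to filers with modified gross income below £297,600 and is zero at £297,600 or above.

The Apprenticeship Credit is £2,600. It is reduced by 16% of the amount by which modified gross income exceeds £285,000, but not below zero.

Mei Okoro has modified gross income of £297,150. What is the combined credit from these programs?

Retirement Saver's Credit: £297,150 is below the £297,900 cutoff, so the full £8,000 applies.
Small Business Credit: £297,150 is below the £297,600 cutoff, so the full £1,575 applies.
Apprenticeship Credit: 16% of the £12,150 excess over £285,000 is £1,944; credit = £2,600 − £1,944 = £656.
Total: £8,000 + £1,575 + £656 = £10,231.

£10,231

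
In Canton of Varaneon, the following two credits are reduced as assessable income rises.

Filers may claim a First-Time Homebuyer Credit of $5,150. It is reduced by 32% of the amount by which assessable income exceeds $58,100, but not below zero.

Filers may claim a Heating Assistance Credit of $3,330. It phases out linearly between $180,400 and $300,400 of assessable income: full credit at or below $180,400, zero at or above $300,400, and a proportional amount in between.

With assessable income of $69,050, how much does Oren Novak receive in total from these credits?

$4,976

First-Time Homebuyer Credit: 32% of the $10,950 excess over $58,100 is $3,504; credit = $5,150 − $3,504 = $1,646.
Heating Assistance Credit: $69,050 is at or below the $180,400 threshold, so the full $3,330 applies.
Total: $1,646 + $3,330 = $4,976.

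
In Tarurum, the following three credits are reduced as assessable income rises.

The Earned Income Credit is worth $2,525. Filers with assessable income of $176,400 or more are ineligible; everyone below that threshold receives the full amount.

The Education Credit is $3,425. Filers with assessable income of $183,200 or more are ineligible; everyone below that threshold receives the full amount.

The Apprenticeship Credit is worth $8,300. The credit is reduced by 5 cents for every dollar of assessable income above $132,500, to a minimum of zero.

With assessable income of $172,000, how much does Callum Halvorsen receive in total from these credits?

Earned Income Credit: $172,000 is below the $176,400 cutoff, so the full $2,525 applies.
Education Credit: $172,000 is below the $183,200 cutoff, so the full $3,425 applies.
Apprenticeship Credit: 5% of the $39,500 excess over $132,500 is $1,975; credit = $8,300 − $1,975 = $6,325.
Total: $2,525 + $3,425 + $6,325 = $12,275.

$12,275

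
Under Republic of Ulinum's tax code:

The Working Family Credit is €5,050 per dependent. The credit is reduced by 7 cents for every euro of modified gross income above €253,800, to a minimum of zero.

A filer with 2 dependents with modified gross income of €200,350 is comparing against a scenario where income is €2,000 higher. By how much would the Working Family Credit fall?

At €200,350 — base = 2 × €5,050 = €10,100. €200,350 is at or below the €253,800 threshold, so the full €10,100 applies.
At €202,350 — base = 2 × €5,050 = €10,100. €202,350 is at or below the €253,800 threshold, so the full €10,100 applies.
Lost: €10,100 − €10,100 = €0.

€0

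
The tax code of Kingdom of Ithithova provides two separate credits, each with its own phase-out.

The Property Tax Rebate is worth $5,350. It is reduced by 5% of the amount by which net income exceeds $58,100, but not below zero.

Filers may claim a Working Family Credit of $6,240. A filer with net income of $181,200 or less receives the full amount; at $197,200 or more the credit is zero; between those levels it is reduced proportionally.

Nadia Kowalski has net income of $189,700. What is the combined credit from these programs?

Property Tax Rebate: 5% of the $131,600 excess over $58,100 is $6,580 ≥ base, so the credit is $0.
Working Family Credit: $189,700 is $8,500 into a $16,000 phase-out range, leaving 7,500/16,000 of the credit: $6,240 × 7,500/16,000 = $2,925.
Total: $0 + $2,925 = $2,925.

$2,925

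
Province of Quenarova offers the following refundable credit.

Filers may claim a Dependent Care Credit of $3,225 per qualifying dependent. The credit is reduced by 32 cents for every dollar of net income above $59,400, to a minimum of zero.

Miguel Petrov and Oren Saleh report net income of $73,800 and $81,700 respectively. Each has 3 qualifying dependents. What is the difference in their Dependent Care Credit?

Miguel ($73,800): Dependent Care Credit: base = 3 × $3,225 = $9,675. 32% of the $14,400 excess over $59,400 is $4,608; credit = $9,675 − $4,608 = $5,067.
Oren ($81,700): Dependent Care Credit: base = 3 × $3,225 = $9,675. 32% of the $22,300 excess over $59,400 is $7,136; credit = $9,675 − $7,136 = $2,539.
Difference: |$5,067 − $2,539| = $2,528.

$2,528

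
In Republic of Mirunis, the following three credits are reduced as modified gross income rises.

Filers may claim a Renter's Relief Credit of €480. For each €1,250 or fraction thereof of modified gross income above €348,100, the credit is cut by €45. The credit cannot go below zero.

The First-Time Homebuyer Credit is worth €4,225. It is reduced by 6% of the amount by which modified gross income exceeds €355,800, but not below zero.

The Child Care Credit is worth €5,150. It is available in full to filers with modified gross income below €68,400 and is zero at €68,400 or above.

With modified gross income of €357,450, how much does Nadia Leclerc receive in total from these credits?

Renter's Relief Credit: income exceeds €348,100 by €9,350, which is 8 full-or-partial €1,250 increments; reduction = 8 × €45 = €360, leaving €120.
First-Time Homebuyer Credit: 6% of the €1,650 excess over €355,800 is €99; credit = €4,225 − €99 = €4,126.
Child Care Credit: €357,450 meets or exceeds the €68,400 cutoff, so the credit is €0.
Total: €120 + €4,126 + €0 = €4,246.

€4,246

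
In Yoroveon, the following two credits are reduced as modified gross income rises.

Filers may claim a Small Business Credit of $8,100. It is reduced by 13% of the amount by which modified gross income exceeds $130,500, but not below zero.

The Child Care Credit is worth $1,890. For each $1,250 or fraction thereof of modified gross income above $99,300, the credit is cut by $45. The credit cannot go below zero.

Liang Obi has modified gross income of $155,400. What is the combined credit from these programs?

Small Business Credit: 13% of the $24,900 excess over $130,500 is $3,237; credit = $8,100 − $3,237 = $4,863.
Child Care Credit: income exceeds $99,300 by $56,100 → 45 increments × $45 = $2,025 ≥ base, so the credit is $0.
Total: $4,863 + $0 = $4,863.

$4,863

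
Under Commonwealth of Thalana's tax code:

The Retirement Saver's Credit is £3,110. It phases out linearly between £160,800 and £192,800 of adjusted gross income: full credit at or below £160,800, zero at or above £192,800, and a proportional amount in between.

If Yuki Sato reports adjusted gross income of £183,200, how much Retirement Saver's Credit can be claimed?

£933

Retirement Saver's Credit: £183,200 is £22,400 into a £32,000 phase-out range, leaving 9,600/32,000 of the credit: £3,110 × 9,600/32,000 = £933.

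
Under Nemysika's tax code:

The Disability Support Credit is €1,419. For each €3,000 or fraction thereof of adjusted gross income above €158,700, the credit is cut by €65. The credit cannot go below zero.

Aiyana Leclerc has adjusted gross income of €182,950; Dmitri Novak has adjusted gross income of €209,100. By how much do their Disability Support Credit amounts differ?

€520

Aiyana (€182,950): Disability Support Credit: income exceeds €158,700 by €24,250, which is 9 full-or-partial €3,000 increments; reduction = 9 × €65 = €585, leaving €834.
Dmitri (€209,100): Disability Support Credit: income exceeds €158,700 by €50,400, which is 17 full-or-partial €3,000 increments; reduction = 17 × €65 = €1,105, leaving €314.
Difference: |€834 − €314| = €520.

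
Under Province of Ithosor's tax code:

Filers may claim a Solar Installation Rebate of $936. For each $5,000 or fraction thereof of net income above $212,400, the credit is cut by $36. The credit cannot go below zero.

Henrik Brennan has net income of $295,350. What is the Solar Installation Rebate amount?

Solar Installation Rebate: income exceeds $212,400 by $82,950, which is 17 full-or-partial $5,000 increments; reduction = 17 × $36 = $612, leaving $324.

$324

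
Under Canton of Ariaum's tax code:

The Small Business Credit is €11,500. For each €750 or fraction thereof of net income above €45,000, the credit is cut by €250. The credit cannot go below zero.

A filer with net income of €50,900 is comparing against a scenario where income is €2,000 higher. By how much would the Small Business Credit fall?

At €50,900 — income exceeds €45,000 by €5,900, which is 8 full-or-partial €750 increments; reduction = 8 × €250 = €2,000, leaving €9,500.
At €52,900 — income exceeds €45,000 by €7,900, which is 11 full-or-partial €750 increments; reduction = 11 × €250 = €2,750, leaving €8,750.
Lost: €9,500 − €8,750 = €750.

€750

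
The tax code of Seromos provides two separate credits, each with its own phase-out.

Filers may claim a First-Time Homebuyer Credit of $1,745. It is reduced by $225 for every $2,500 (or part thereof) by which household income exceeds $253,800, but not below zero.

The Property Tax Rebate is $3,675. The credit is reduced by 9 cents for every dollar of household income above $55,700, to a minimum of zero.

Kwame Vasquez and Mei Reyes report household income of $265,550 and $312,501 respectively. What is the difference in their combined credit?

$620

Kwame ($265,550): First-Time Homebuyer Credit: income exceeds $253,800 by $11,750, which is 5 full-or-partial $2,500 increments; reduction = 5 × $225 = $1,125, leaving $620. Property Tax Rebate: 9% of the $209,850 excess over $55,700 is $18,886.50 ≥ base, so the credit is $0. total $620 + $0 = $620
Mei ($312,501): First-Time Homebuyer Credit: income exceeds $253,800 by $58,701 → 24 increments × $225 = $5,400 ≥ base, so the credit is $0. Property Tax Rebate: 9% of the $256,801 excess over $55,700 is $23,112.09 ≥ base, so the credit is $0. total $0 + $0 = $0
Difference: |$620 − $0| = $620.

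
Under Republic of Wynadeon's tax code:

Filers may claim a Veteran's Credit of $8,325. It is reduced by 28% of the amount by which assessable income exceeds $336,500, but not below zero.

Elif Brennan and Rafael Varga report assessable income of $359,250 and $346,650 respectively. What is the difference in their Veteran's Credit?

$3,528

Elif ($359,250): Veteran's Credit: 28% of the $22,750 excess over $336,500 is $6,370; credit = $8,325 − $6,370 = $1,955.
Rafael ($346,650): Veteran's Credit: 28% of the $10,150 excess over $336,500 is $2,842; credit = $8,325 − $2,842 = $5,483.
Difference: |$1,955 − $5,483| = $3,528.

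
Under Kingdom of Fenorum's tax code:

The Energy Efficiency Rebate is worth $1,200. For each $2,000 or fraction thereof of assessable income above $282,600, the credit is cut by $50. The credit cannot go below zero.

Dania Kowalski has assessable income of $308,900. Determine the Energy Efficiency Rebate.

Energy Efficiency Rebate: income exceeds $282,600 by $26,300, which is 14 full-or-partial $2,000 increments; reduction = 14 × $50 = $700, leaving $500.

$500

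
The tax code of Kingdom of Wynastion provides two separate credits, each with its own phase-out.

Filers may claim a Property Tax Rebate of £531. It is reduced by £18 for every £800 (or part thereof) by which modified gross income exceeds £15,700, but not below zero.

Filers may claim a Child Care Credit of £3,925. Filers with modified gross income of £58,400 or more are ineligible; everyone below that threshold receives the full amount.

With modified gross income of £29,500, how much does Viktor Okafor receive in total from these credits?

£4,132

Property Tax Rebate: income exceeds £15,700 by £13,800, which is 18 full-or-partial £800 increments; reduction = 18 × £18 = £324, leaving £207.
Child Care Credit: £29,500 is below the £58,400 cutoff, so the full £3,925 applies.
Total: £207 + £3,925 = £4,132.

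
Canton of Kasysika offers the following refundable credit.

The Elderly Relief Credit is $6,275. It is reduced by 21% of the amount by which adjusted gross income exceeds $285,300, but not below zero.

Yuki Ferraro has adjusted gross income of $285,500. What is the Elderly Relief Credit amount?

Elderly Relief Credit: 21% of the $200 excess over $285,300 is $42; credit = $6,275 − $42 = $6,233.

$6,233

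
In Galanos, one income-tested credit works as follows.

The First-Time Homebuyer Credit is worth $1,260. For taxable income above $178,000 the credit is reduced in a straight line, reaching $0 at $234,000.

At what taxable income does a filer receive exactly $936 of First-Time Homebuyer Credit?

$936 is 936/1,260 of the full $1,260, so 324/1,260 of the $56,000 range has been used: income = $178,000 + $56,000 × 324/1,260 = $192,400.

$192,400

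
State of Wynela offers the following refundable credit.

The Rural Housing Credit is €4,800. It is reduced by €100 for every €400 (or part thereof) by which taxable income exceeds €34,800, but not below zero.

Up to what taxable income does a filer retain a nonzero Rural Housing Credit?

After 47 increments the reduction is 47 × €100 = €4,700, leaving €100; one more increment wipes it out. Increment 47 ends at excess 47 × €400 = €18,800, so the highest qualifying income is €34,800 + €18,800 = €53,600.

€53,600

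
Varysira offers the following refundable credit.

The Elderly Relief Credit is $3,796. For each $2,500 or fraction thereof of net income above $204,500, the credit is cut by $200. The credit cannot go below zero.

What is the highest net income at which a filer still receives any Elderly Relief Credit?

After 18 increments the reduction is 18 × $200 = $3,600, leaving $196; one more increment wipes it out. Increment 18 ends at excess 18 × $2,500 = $45,000, so the highest qualifying income is $204,500 + $45,000 = $249,500.

$249,500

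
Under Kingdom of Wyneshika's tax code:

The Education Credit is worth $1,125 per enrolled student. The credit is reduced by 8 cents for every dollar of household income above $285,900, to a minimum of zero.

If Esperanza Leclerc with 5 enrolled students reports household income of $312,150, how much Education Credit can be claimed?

Education Credit: base = 5 × $1,125 = $5,625. 8% of the $26,250 excess over $285,900 is $2,100; credit = $5,625 − $2,100 = $3,525.

$3,525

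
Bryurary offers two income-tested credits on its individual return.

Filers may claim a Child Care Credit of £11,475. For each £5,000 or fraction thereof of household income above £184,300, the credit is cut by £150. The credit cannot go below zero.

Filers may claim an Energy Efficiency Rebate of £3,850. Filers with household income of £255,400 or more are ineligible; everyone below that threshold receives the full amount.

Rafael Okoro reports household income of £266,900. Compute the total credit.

£8,925

Child Care Credit: income exceeds £184,300 by £82,600, which is 17 full-or-partial £5,000 increments; reduction = 17 × £150 = £2,550, leaving £8,925.
Energy Efficiency Rebate: £266,900 meets or exceeds the £255,400 cutoff, so the credit is £0.
Total: £8,925 + £0 = £8,925.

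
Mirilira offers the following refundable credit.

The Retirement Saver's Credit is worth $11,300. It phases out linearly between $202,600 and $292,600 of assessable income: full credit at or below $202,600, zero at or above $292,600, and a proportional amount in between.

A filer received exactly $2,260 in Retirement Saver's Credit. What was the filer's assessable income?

$274,600

$2,260 is 2,260/11,300 of the full $11,300, so 9,040/11,300 of the $90,000 range has been used: income = $202,600 + $90,000 × 9,040/11,300 = $274,600.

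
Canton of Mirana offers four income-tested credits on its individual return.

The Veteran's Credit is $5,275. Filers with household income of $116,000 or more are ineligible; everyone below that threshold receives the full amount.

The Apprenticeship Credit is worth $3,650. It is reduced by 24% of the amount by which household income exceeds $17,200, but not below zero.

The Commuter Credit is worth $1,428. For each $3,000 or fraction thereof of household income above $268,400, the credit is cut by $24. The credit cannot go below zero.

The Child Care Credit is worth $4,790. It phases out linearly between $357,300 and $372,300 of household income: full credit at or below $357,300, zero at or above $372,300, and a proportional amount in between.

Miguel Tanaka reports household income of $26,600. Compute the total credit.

Veteran's Credit: $26,600 is below the $116,000 cutoff, so the full $5,275 applies.
Apprenticeship Credit: 24% of the $9,400 excess over $17,200 is $2,256; credit = $3,650 − $2,256 = $1,394.
Commuter Credit: $26,600 is at or below the $268,400 threshold, so the full $1,428 applies.
Child Care Credit: $26,600 is at or below the $357,300 threshold, so the full $4,790 applies.
Total: $5,275 + $1,394 + $1,428 + $4,790 = $12,887.

$12,887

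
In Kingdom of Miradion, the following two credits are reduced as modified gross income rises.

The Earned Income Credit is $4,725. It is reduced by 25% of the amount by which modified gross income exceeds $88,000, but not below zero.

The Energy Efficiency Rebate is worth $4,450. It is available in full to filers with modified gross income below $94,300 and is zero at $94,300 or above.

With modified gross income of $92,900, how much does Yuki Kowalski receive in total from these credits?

Earned Income Credit: 25% of the $4,900 excess over $88,000 is $1,225; credit = $4,725 − $1,225 = $3,500.
Energy Efficiency Rebate: $92,900 is below the $94,300 cutoff, so the full $4,450 applies.
Total: $3,500 + $4,450 = $7,950.

$7,950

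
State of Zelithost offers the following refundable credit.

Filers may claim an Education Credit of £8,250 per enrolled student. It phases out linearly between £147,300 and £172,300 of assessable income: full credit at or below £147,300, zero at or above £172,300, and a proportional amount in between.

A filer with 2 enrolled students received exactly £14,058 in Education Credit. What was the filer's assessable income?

£151,000

Full credit = 2 × £8,250 = £16,500.
£14,058 is 14,058/16,500 of the full £16,500, so 2,442/16,500 of the £25,000 range has been used: income = £147,300 + £25,000 × 2,442/16,500 = £151,000.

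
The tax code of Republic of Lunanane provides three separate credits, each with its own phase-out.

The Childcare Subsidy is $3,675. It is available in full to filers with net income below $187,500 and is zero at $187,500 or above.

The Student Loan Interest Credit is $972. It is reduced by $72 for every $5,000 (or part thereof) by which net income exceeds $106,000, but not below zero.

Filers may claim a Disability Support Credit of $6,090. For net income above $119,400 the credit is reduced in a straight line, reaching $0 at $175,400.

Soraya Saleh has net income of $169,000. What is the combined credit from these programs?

$4,407

Childcare Subsidy: $169,000 is below the $187,500 cutoff, so the full $3,675 applies.
Student Loan Interest Credit: income exceeds $106,000 by $63,000, which is 13 full-or-partial $5,000 increments; reduction = 13 × $72 = $936, leaving $36.
Disability Support Credit: $169,000 is $49,600 into a $56,000 phase-out range, leaving 6,400/56,000 of the credit: $6,090 × 6,400/56,000 = $696.
Total: $3,675 + $36 + $696 = $4,407.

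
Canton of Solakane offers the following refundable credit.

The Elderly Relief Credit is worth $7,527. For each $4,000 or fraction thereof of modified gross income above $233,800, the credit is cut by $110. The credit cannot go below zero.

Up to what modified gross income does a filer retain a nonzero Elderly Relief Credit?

After 68 increments the reduction is 68 × $110 = $7,480, leaving $47; one more increment wipes it out. Increment 68 ends at excess 68 × $4,000 = $272,000, so the highest qualifying income is $233,800 + $272,000 = $505,800.

$505,800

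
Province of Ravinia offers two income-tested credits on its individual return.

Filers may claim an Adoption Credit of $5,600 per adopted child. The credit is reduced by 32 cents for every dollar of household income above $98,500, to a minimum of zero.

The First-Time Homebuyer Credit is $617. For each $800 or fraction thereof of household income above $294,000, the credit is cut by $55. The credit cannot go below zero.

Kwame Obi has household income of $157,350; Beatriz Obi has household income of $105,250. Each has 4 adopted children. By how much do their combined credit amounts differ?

Kwame ($157,350): Adoption Credit: base = 4 × $5,600 = $22,400. 32% of the $58,850 excess over $98,500 is $18,832; credit = $22,400 − $18,832 = $3,568. First-Time Homebuyer Credit: $157,350 is at or below the $294,000 threshold, so the full $617 applies. total $3,568 + $617 = $4,185
Beatriz ($105,250): Adoption Credit: base = 4 × $5,600 = $22,400. 32% of the $6,750 excess over $98,500 is $2,160; credit = $22,400 − $2,160 = $20,240. First-Time Homebuyer Credit: $105,250 is at or below the $294,000 threshold, so the full $617 applies. total $20,240 + $617 = $20,857
Difference: |$4,185 − $20,857| = $16,672.

$16,672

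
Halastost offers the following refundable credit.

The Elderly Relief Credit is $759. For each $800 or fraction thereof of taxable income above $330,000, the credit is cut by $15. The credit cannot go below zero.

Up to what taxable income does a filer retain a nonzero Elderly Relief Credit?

$370,000

After 50 increments the reduction is 50 × $15 = $750, leaving $9; one more increment wipes it out. Increment 50 ends at excess 50 × $800 = $40,000, so the highest qualifying income is $330,000 + $40,000 = $370,000.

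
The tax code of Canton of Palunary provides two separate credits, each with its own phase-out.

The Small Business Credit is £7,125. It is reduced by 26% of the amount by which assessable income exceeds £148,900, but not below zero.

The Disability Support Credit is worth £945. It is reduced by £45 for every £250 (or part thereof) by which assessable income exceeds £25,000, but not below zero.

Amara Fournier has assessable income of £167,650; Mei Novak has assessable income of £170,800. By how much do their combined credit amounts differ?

£819

Amara (£167,650): Small Business Credit: 26% of the £18,750 excess over £148,900 is £4,875; credit = £7,125 − £4,875 = £2,250. Disability Support Credit: income exceeds £25,000 by £142,650 → 571 increments × £45 = £25,695 ≥ base, so the credit is £0. total £2,250 + £0 = £2,250
Mei (£170,800): Small Business Credit: 26% of the £21,900 excess over £148,900 is £5,694; credit = £7,125 − £5,694 = £1,431. Disability Support Credit: income exceeds £25,000 by £145,800 → 584 increments × £45 = £26,280 ≥ base, so the credit is £0. total £1,431 + £0 = £1,431
Difference: |£2,250 − £1,431| = £819.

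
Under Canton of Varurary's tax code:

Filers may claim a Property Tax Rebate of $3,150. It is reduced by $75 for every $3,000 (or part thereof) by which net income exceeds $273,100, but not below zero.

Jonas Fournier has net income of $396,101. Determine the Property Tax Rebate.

$0

Property Tax Rebate: income exceeds $273,100 by $123,001 → 42 increments × $75 = $3,150 ≥ base, so the credit is $0.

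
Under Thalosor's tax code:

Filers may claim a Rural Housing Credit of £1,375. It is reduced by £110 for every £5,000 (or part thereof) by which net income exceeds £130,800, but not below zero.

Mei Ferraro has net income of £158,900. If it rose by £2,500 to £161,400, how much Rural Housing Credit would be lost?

At £158,900 — income exceeds £130,800 by £28,100, which is 6 full-or-partial £5,000 increments; reduction = 6 × £110 = £660, leaving £715.
At £161,400 — income exceeds £130,800 by £30,600, which is 7 full-or-partial £5,000 increments; reduction = 7 × £110 = £770, leaving £605.
Lost: £715 − £605 = £110.

£110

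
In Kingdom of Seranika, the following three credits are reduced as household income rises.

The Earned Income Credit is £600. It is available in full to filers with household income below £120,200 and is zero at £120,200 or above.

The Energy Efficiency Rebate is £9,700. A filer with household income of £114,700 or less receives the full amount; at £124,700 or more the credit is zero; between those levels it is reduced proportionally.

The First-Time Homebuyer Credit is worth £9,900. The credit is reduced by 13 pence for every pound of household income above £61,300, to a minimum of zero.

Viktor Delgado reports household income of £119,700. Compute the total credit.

£7,758

Earned Income Credit: £119,700 is below the £120,200 cutoff, so the full £600 applies.
Energy Efficiency Rebate: £119,700 is £5,000 into a £10,000 phase-out range, leaving 5,000/10,000 of the credit: £9,700 × 5,000/10,000 = £4,850.
First-Time Homebuyer Credit: 13% of the £58,400 excess over £61,300 is £7,592; credit = £9,900 − £7,592 = £2,308.
Total: £600 + £4,850 + £2,308 = £7,758.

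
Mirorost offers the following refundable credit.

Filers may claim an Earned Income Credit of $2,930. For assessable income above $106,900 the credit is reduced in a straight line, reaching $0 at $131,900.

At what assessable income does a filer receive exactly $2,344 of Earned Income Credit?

$111,900

$2,344 is 2,344/2,930 of the full $2,930, so 586/2,930 of the $25,000 range has been used: income = $106,900 + $25,000 × 586/2,930 = $111,900.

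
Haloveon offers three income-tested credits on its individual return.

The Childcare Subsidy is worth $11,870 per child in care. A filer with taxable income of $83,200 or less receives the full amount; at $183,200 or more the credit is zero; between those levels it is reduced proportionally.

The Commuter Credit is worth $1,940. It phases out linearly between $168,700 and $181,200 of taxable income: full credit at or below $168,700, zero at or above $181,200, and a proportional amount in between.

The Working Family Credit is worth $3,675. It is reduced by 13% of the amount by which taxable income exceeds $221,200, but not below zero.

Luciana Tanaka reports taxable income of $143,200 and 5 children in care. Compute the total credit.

Childcare Subsidy: base = 5 × $11,870 = $59,350. $143,200 is $60,000 into a $100,000 phase-out range, leaving 40,000/100,000 of the credit: $59,350 × 40,000/100,000 = $23,740.
Commuter Credit: $143,200 is at or below the $168,700 threshold, so the full $1,940 applies.
Working Family Credit: $143,200 is at or below the $221,200 threshold, so the full $3,675 applies.
Total: $23,740 + $1,940 + $3,675 = $29,355.

$29,355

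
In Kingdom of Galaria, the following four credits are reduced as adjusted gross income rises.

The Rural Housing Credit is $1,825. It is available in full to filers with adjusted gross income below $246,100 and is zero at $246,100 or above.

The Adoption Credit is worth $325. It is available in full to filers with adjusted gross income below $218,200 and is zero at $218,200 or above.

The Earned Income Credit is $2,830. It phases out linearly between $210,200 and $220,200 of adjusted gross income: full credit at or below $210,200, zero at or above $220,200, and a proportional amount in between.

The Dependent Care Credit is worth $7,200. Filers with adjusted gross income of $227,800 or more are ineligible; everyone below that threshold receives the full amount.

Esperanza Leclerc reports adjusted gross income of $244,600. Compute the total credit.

Rural Housing Credit: $244,600 is below the $246,100 cutoff, so the full $1,825 applies.
Adoption Credit: $244,600 meets or exceeds the $218,200 cutoff, so the credit is $0.
Earned Income Credit: $244,600 is at or above $220,200, so the credit is $0.
Dependent Care Credit: $244,600 meets or exceeds the $227,800 cutoff, so the credit is $0.
Total: $1,825 + $0 + $0 + $0 = $1,825.

$1,825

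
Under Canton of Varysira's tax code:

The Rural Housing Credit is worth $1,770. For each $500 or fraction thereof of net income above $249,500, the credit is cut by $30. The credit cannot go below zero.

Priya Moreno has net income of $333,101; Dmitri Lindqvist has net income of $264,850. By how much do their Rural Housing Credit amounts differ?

Priya ($333,101): Rural Housing Credit: income exceeds $249,500 by $83,601 → 168 increments × $30 = $5,040 ≥ base, so the credit is $0.
Dmitri ($264,850): Rural Housing Credit: income exceeds $249,500 by $15,350, which is 31 full-or-partial $500 increments; reduction = 31 × $30 = $930, leaving $840.
Difference: |$0 − $840| = $840.

$840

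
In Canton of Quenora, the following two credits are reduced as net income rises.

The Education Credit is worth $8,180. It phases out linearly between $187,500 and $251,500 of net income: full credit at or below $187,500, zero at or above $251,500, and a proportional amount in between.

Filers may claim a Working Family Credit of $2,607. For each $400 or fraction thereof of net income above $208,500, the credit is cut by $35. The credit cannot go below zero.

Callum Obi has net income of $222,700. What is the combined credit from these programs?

$5,028

Education Credit: $222,700 is $35,200 into a $64,000 phase-out range, leaving 28,800/64,000 of the credit: $8,180 × 28,800/64,000 = $3,681.
Working Family Credit: income exceeds $208,500 by $14,200, which is 36 full-or-partial $400 increments; reduction = 36 × $35 = $1,260, leaving $1,347.
Total: $3,681 + $1,347 = $5,028.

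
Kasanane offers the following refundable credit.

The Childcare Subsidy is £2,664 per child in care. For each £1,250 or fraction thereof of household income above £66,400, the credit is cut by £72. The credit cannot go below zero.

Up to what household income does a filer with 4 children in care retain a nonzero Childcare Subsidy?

Full credit = 4 × £2,664 = £10,656.
After 147 increments the reduction is 147 × £72 = £10,584, leaving £72; one more increment wipes it out. Increment 147 ends at excess 147 × £1,250 = £183,750, so the highest qualifying income is £66,400 + £183,750 = £250,150.

£250,150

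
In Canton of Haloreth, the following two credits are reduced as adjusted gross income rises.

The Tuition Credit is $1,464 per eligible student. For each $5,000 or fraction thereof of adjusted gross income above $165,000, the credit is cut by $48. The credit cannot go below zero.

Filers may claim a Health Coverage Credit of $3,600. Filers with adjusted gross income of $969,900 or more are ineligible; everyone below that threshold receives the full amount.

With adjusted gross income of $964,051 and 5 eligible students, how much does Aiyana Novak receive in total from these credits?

$3,600

Tuition Credit: base = 5 × $1,464 = $7,320. income exceeds $165,000 by $799,051 → 160 increments × $48 = $7,680 ≥ base, so the credit is $0.
Health Coverage Credit: $964,051 is below the $969,900 cutoff, so the full $3,600 applies.
Total: $0 + $3,600 = $3,600.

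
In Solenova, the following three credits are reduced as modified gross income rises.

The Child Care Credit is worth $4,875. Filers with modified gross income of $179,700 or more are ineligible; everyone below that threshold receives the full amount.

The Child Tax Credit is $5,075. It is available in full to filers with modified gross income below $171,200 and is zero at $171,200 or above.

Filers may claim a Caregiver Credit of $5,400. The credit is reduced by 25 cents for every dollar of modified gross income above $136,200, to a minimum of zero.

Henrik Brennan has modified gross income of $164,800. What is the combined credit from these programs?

Child Care Credit: $164,800 is below the $179,700 cutoff, so the full $4,875 applies.
Child Tax Credit: $164,800 is below the $171,200 cutoff, so the full $5,075 applies.
Caregiver Credit: 25% of the $28,600 excess over $136,200 is $7,150 ≥ base, so the credit is $0.
Total: $4,875 + $5,075 + $0 = $9,950.

$9,950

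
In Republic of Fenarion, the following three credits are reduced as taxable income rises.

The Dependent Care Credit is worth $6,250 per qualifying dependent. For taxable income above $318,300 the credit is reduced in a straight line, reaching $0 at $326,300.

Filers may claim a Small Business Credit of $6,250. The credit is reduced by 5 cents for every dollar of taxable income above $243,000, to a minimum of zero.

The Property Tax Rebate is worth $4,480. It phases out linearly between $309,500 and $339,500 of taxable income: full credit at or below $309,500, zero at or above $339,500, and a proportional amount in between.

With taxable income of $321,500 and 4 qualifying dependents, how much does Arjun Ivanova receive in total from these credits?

Dependent Care Credit: base = 4 × $6,250 = $25,000. $321,500 is $3,200 into a $8,000 phase-out range, leaving 4,800/8,000 of the credit: $25,000 × 4,800/8,000 = $15,000.
Small Business Credit: 5% of the $78,500 excess over $243,000 is $3,925; credit = $6,250 − $3,925 = $2,325.
Property Tax Rebate: $321,500 is $12,000 into a $30,000 phase-out range, leaving 18,000/30,000 of the credit: $4,480 × 18,000/30,000 = $2,688.
Total: $15,000 + $2,325 + $2,688 = $20,013.

$20,013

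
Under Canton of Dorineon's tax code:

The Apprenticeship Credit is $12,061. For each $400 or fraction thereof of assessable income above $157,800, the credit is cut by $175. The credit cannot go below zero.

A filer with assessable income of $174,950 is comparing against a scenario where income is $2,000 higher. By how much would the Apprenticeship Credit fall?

$875

At $174,950 — income exceeds $157,800 by $17,150, which is 43 full-or-partial $400 increments; reduction = 43 × $175 = $7,525, leaving $4,536.
At $176,950 — income exceeds $157,800 by $19,150, which is 48 full-or-partial $400 increments; reduction = 48 × $175 = $8,400, leaving $3,661.
Lost: $4,536 − $3,661 = $875.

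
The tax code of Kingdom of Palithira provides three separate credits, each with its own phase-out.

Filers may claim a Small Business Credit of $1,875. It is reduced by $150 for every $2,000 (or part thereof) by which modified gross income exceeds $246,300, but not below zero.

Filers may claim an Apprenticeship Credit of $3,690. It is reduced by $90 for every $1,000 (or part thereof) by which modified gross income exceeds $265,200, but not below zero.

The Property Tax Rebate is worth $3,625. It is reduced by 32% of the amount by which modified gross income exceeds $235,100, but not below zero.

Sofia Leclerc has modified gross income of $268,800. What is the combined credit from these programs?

$3,405

Small Business Credit: income exceeds $246,300 by $22,500, which is 12 full-or-partial $2,000 increments; reduction = 12 × $150 = $1,800, leaving $75.
Apprenticeship Credit: income exceeds $265,200 by $3,600, which is 4 full-or-partial $1,000 increments; reduction = 4 × $90 = $360, leaving $3,330.
Property Tax Rebate: 32% of the $33,700 excess over $235,100 is $10,784 ≥ base, so the credit is $0.
Total: $75 + $3,330 + $0 = $3,405.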